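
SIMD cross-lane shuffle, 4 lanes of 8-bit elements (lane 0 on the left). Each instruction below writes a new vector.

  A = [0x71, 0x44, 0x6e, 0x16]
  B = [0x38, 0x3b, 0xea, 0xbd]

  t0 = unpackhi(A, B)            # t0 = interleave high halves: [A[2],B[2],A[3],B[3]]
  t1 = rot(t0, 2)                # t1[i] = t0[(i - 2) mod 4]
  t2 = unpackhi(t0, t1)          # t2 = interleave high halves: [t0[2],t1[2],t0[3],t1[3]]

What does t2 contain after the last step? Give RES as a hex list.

t0 = [0x6e, 0xea, 0x16, 0xbd]
t1 = [0x16, 0xbd, 0x6e, 0xea]
t2 = [0x16, 0x6e, 0xbd, 0xea]

RES = [0x16, 0x6e, 0xbd, 0xea]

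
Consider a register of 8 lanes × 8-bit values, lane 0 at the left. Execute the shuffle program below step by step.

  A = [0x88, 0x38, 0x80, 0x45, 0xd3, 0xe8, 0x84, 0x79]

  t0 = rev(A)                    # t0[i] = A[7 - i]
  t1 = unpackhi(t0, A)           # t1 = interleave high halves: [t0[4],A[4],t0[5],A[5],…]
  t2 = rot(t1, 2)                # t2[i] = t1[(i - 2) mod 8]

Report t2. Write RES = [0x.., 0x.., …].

  t0: 79 84 e8 d3 45 80 38 88
  t1: 45 d3 80 e8 38 84 88 79
  t2: 88 79 45 d3 80 e8 38 84

RES = [0x88, 0x79, 0x45, 0xd3, 0x80, 0xe8, 0x38, 0x84]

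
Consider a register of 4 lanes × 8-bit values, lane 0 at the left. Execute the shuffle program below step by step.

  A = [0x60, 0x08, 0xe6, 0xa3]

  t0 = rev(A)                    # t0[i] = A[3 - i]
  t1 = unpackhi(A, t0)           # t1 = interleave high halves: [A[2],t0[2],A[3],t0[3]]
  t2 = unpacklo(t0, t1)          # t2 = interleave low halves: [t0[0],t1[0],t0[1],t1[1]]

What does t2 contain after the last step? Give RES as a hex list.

t0 = [0xa3, 0xe6, 0x08, 0x60]
t1 = [0xe6, 0x08, 0xa3, 0x60]
t2 = [0xa3, 0xe6, 0xe6, 0x08]

RES = [ 0xa3  0xe6  0xe6  0x08 ]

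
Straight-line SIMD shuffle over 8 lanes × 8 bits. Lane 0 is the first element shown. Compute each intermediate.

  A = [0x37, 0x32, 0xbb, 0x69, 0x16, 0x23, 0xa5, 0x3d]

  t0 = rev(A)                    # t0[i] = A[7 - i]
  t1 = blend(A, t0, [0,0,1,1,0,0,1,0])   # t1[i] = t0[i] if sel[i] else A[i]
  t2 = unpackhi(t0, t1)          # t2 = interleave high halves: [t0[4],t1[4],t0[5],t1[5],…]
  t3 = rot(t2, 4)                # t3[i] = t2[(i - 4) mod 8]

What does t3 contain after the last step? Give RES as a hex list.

→ t0 |3d|a5|23|16|69|bb|32|37|
→ t1 |37|32|23|16|16|23|32|3d|
→ t2 |69|16|bb|23|32|32|37|3d|
→ t3 |32|32|37|3d|69|16|bb|23|

RES = [0x32, 0x32, 0x37, 0x3d, 0x69, 0x16, 0xbb, 0x23]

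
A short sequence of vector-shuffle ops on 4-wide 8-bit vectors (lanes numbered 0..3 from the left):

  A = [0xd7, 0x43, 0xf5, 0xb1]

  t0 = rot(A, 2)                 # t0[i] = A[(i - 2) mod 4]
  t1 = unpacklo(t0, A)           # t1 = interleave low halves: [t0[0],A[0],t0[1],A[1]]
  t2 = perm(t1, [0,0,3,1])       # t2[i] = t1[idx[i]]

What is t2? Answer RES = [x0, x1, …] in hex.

→ t0 |f5|b1|d7|43|
→ t1 |f5|d7|b1|43|
→ t2 |f5|f5|43|d7|

RES = [ 0xf5  0xf5  0x43  0xd7 ]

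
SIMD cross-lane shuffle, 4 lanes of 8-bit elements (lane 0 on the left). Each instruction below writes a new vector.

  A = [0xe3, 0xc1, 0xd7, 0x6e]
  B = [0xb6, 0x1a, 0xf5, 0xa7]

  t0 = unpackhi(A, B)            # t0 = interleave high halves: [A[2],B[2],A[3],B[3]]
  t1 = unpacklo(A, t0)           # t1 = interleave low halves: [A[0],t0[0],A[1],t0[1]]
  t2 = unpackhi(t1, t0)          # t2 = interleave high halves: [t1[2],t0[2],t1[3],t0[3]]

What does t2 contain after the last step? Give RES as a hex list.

  t0: d7 f5 6e a7
  t1: e3 d7 c1 f5
  t2: c1 6e f5 a7

RES = [0xc1, 0x6e, 0xf5, 0xa7]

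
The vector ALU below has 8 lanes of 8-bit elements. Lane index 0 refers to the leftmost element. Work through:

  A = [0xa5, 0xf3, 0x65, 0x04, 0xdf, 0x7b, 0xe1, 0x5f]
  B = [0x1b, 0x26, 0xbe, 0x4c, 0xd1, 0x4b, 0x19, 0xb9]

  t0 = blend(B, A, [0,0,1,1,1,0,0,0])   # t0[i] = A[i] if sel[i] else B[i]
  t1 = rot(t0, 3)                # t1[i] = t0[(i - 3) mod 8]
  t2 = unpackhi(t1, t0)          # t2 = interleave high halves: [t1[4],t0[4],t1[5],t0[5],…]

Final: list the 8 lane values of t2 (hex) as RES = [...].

RES = [ 0x26  0xdf  0x65  0x4b  0x04  0x19  0xdf  0xb9 ]

  t0: 1b 26 65 04 df 4b 19 b9
  t1: 4b 19 b9 1b 26 65 04 df
  t2: 26 df 65 4b 04 19 df b9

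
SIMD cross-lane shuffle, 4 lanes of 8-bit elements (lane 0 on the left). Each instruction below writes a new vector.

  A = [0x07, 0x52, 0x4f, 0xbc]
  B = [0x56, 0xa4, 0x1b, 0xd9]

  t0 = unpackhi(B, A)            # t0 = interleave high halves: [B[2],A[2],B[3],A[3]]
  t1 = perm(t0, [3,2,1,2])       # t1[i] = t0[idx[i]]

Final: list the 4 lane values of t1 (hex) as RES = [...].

→ t0 |1b|4f|d9|bc|
→ t1 |bc|d9|4f|d9|

RES = [0xbc, 0xd9, 0x4f, 0xd9]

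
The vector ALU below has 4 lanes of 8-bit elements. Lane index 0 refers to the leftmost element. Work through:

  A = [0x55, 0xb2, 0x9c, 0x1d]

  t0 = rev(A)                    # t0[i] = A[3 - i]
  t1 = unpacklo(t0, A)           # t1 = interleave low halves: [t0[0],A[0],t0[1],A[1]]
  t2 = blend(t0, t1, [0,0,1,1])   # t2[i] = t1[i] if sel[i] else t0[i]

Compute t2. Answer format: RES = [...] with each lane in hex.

t0 = [0x1d, 0x9c, 0xb2, 0x55]
t1 = [0x1d, 0x55, 0x9c, 0xb2]
t2 = [0x1d, 0x9c, 0x9c, 0xb2]

RES = [0x1d, 0x9c, 0x9c, 0xb2]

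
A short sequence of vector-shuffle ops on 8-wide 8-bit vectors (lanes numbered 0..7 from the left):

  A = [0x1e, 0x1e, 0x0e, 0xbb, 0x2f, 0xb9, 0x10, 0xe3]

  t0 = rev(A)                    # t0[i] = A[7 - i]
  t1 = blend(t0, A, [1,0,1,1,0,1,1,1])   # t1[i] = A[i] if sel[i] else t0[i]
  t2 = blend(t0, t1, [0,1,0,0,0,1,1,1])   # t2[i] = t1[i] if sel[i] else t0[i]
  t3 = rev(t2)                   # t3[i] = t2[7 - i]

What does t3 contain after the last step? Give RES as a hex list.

→ t0 |e3|10|b9|2f|bb|0e|1e|1e|
→ t1 |1e|10|0e|bb|bb|b9|10|e3|
→ t2 |e3|10|b9|2f|bb|b9|10|e3|
→ t3 |e3|10|b9|bb|2f|b9|10|e3|

RES = [ 0xe3  0x10  0xb9  0xbb  0x2f  0xb9  0x10  0xe3 ]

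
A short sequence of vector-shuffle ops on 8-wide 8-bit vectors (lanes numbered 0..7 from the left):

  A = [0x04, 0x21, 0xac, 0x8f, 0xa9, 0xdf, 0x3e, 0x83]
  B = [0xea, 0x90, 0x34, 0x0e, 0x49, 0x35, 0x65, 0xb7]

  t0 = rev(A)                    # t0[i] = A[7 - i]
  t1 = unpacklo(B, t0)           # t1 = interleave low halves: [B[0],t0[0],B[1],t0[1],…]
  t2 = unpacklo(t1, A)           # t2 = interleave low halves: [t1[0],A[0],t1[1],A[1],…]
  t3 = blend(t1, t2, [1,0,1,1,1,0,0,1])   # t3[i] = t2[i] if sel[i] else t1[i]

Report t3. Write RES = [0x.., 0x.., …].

  t0: 83 3e df a9 8f ac 21 04
  t1: ea 83 90 3e 34 df 0e a9
  t2: ea 04 83 21 90 ac 3e 8f
  t3: ea 83 83 21 90 df 0e 8f

RES = [0xea, 0x83, 0x83, 0x21, 0x90, 0xdf, 0x0e, 0x8f]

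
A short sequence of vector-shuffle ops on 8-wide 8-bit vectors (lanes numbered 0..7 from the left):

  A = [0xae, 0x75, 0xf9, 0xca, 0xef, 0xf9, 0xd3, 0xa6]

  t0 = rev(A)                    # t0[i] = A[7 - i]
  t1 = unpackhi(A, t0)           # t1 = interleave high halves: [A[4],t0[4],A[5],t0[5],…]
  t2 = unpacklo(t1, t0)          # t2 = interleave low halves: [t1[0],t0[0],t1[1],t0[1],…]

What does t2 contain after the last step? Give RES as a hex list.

RES = [ 0xef  0xa6  0xca  0xd3  0xf9  0xf9  0xf9  0xef ]

t0 = [0xa6, 0xd3, 0xf9, 0xef, 0xca, 0xf9, 0x75, 0xae]
t1 = [0xef, 0xca, 0xf9, 0xf9, 0xd3, 0x75, 0xa6, 0xae]
t2 = [0xef, 0xa6, 0xca, 0xd3, 0xf9, 0xf9, 0xf9, 0xef]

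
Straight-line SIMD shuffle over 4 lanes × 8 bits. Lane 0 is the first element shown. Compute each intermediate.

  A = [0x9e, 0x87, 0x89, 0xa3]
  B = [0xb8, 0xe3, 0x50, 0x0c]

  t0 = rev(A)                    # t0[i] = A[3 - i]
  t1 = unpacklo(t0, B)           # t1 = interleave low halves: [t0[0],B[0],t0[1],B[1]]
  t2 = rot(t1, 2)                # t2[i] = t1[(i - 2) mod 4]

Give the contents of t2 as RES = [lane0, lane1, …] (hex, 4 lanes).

RES = [ 0x89  0xe3  0xa3  0xb8 ]

  t0: a3 89 87 9e
  t1: a3 b8 89 e3
  t2: 89 e3 a3 b8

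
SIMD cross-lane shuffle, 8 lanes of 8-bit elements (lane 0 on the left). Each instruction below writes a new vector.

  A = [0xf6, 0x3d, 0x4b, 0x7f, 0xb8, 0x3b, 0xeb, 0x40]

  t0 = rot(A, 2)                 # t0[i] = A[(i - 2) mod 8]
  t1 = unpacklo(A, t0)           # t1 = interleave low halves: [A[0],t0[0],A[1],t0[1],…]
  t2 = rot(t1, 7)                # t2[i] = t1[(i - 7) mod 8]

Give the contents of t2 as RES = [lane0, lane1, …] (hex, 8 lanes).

t0 = [0xeb, 0x40, 0xf6, 0x3d, 0x4b, 0x7f, 0xb8, 0x3b]
t1 = [0xf6, 0xeb, 0x3d, 0x40, 0x4b, 0xf6, 0x7f, 0x3d]
t2 = [0xeb, 0x3d, 0x40, 0x4b, 0xf6, 0x7f, 0x3d, 0xf6]

RES = [ 0xeb  0x3d  0x40  0x4b  0xf6  0x7f  0x3d  0xf6 ]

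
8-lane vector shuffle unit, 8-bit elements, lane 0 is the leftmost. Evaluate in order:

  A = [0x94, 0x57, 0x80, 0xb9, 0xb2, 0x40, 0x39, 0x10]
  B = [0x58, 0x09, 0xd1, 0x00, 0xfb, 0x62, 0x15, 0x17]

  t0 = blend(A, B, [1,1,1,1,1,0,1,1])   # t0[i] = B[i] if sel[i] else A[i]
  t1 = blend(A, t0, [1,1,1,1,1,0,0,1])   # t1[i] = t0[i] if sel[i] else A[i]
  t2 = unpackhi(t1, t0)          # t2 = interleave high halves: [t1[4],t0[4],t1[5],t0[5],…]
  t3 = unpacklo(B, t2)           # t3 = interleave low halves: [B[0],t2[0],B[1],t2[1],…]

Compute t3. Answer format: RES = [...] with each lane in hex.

  t0: 58 09 d1 00 fb 40 15 17
  t1: 58 09 d1 00 fb 40 39 17
  t2: fb fb 40 40 39 15 17 17
  t3: 58 fb 09 fb d1 40 00 40

RES = [ 0x58  0xfb  0x09  0xfb  0xd1  0x40  0x00  0x40 ]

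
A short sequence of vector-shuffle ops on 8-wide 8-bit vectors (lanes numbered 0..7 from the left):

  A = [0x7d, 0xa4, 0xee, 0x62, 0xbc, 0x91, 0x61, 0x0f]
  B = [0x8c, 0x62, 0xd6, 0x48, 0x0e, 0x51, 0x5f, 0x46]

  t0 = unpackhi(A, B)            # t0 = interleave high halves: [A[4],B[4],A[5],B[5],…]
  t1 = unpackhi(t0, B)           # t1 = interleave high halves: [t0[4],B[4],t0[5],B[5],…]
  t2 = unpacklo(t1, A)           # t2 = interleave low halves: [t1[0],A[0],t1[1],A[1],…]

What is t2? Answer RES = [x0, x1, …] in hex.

→ t0 |bc|0e|91|51|61|5f|0f|46|
→ t1 |61|0e|5f|51|0f|5f|46|46|
→ t2 |61|7d|0e|a4|5f|ee|51|62|

RES = [0x61, 0x7d, 0x0e, 0xa4, 0x5f, 0xee, 0x51, 0x62]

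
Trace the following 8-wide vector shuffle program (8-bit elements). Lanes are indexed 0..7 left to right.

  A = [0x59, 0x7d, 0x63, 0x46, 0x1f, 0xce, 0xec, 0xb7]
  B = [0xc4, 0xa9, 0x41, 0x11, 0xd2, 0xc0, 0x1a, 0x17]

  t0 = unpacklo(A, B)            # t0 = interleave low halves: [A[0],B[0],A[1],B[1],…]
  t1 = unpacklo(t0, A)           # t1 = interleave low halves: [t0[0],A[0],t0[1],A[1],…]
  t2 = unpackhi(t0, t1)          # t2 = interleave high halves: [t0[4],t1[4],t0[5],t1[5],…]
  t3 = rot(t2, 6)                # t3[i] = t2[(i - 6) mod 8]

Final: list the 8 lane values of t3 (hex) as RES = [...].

t0 = [0x59, 0xc4, 0x7d, 0xa9, 0x63, 0x41, 0x46, 0x11]
t1 = [0x59, 0x59, 0xc4, 0x7d, 0x7d, 0x63, 0xa9, 0x46]
t2 = [0x63, 0x7d, 0x41, 0x63, 0x46, 0xa9, 0x11, 0x46]
t3 = [0x41, 0x63, 0x46, 0xa9, 0x11, 0x46, 0x63, 0x7d]

RES = [0x41, 0x63, 0x46, 0xa9, 0x11, 0x46, 0x63, 0x7d]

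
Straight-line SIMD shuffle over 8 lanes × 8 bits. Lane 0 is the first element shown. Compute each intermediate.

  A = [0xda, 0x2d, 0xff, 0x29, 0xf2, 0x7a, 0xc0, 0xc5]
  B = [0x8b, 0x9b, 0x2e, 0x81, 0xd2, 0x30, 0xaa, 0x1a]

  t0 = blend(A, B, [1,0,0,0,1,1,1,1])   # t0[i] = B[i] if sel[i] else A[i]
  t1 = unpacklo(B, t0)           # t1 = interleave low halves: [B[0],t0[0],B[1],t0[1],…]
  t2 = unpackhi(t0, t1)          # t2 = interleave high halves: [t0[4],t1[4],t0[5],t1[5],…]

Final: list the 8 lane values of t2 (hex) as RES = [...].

→ t0 |8b|2d|ff|29|d2|30|aa|1a|
→ t1 |8b|8b|9b|2d|2e|ff|81|29|
→ t2 |d2|2e|30|ff|aa|81|1a|29|

RES = [ 0xd2  0x2e  0x30  0xff  0xaa  0x81  0x1a  0x29 ]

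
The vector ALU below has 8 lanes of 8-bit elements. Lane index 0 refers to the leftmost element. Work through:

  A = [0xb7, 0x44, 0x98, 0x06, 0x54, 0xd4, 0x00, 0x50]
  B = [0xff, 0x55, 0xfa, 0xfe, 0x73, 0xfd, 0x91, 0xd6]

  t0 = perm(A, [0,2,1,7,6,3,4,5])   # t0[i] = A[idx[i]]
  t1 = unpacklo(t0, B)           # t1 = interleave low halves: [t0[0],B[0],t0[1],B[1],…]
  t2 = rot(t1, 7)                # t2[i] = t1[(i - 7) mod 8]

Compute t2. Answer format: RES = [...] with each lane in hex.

RES = [ 0xff  0x98  0x55  0x44  0xfa  0x50  0xfe  0xb7 ]

t0 = [0xb7, 0x98, 0x44, 0x50, 0x00, 0x06, 0x54, 0xd4]
t1 = [0xb7, 0xff, 0x98, 0x55, 0x44, 0xfa, 0x50, 0xfe]
t2 = [0xff, 0x98, 0x55, 0x44, 0xfa, 0x50, 0xfe, 0xb7]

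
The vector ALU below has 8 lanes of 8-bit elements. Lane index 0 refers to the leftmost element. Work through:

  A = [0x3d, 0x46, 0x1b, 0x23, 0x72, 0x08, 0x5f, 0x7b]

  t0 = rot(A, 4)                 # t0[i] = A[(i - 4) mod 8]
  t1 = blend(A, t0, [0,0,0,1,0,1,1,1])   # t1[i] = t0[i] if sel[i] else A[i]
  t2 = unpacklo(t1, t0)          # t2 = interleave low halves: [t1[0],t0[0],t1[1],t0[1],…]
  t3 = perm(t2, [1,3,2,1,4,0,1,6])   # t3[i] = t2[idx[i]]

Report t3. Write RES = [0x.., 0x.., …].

RES = [0x72, 0x08, 0x46, 0x72, 0x1b, 0x3d, 0x72, 0x7b]

→ t0 |72|08|5f|7b|3d|46|1b|23|
→ t1 |3d|46|1b|7b|72|46|1b|23|
→ t2 |3d|72|46|08|1b|5f|7b|7b|
→ t3 |72|08|46|72|1b|3d|72|7b|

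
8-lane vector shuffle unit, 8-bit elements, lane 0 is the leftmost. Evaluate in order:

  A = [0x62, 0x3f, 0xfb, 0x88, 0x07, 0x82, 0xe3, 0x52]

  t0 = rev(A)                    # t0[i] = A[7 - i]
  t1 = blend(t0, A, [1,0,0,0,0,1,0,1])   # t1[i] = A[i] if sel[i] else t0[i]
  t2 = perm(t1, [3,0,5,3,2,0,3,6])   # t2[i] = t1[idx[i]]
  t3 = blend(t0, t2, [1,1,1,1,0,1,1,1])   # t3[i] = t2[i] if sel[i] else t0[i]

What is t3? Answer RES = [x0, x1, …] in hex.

RES = [0x07, 0x62, 0x82, 0x07, 0x88, 0x62, 0x07, 0x3f]

  t0: 52 e3 82 07 88 fb 3f 62
  t1: 62 e3 82 07 88 82 3f 52
  t2: 07 62 82 07 82 62 07 3f
  t3: 07 62 82 07 88 62 07 3f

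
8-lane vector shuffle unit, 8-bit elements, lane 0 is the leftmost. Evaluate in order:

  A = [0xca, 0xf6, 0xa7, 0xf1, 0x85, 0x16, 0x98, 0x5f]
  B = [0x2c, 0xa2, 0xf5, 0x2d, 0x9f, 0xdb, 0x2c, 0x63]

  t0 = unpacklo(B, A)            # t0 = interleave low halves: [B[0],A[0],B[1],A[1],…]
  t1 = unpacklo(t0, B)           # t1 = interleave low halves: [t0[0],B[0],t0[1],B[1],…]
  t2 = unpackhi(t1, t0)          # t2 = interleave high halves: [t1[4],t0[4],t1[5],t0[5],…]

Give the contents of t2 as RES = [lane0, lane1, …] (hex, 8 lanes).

RES = [0xa2, 0xf5, 0xf5, 0xa7, 0xf6, 0x2d, 0x2d, 0xf1]

t0 = [0x2c, 0xca, 0xa2, 0xf6, 0xf5, 0xa7, 0x2d, 0xf1]
t1 = [0x2c, 0x2c, 0xca, 0xa2, 0xa2, 0xf5, 0xf6, 0x2d]
t2 = [0xa2, 0xf5, 0xf5, 0xa7, 0xf6, 0x2d, 0x2d, 0xf1]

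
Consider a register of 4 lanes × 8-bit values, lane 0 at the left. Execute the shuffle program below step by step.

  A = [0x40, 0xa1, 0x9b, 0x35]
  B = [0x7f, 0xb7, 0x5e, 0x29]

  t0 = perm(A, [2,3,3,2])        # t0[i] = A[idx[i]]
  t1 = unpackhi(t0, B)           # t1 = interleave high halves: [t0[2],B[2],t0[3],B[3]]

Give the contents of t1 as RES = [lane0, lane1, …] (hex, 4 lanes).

  t0: 9b 35 35 9b
  t1: 35 5e 9b 29

RES = [ 0x35  0x5e  0x9b  0x29 ]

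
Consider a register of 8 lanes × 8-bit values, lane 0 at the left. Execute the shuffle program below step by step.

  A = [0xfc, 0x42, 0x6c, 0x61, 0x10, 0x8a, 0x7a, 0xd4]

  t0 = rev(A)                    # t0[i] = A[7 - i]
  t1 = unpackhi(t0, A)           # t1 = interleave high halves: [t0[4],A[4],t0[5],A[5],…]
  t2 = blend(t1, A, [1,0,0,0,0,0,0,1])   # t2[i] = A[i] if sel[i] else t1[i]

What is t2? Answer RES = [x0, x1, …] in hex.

RES = [ 0xfc  0x10  0x6c  0x8a  0x42  0x7a  0xfc  0xd4 ]

t0 = [0xd4, 0x7a, 0x8a, 0x10, 0x61, 0x6c, 0x42, 0xfc]
t1 = [0x61, 0x10, 0x6c, 0x8a, 0x42, 0x7a, 0xfc, 0xd4]
t2 = [0xfc, 0x10, 0x6c, 0x8a, 0x42, 0x7a, 0xfc, 0xd4]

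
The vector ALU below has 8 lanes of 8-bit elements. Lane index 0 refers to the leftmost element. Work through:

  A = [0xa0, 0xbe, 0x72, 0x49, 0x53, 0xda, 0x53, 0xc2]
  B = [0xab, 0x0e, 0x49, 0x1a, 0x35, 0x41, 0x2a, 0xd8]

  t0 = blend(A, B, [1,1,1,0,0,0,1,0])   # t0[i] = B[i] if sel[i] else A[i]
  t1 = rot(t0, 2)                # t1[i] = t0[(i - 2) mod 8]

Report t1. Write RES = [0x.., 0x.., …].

  t0: ab 0e 49 49 53 da 2a c2
  t1: 2a c2 ab 0e 49 49 53 da

RES = [0x2a, 0xc2, 0xab, 0x0e, 0x49, 0x49, 0x53, 0xda]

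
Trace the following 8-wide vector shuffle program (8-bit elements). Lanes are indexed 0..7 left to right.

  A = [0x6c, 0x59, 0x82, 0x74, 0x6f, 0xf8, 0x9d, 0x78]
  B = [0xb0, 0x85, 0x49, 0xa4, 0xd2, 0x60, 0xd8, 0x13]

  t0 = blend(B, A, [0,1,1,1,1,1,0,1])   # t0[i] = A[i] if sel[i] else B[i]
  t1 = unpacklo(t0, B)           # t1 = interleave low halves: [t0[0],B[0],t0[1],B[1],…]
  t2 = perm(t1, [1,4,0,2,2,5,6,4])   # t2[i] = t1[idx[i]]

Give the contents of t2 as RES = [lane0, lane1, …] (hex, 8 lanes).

RES = [0xb0, 0x82, 0xb0, 0x59, 0x59, 0x49, 0x74, 0x82]

→ t0 |b0|59|82|74|6f|f8|d8|78|
→ t1 |b0|b0|59|85|82|49|74|a4|
→ t2 |b0|82|b0|59|59|49|74|82|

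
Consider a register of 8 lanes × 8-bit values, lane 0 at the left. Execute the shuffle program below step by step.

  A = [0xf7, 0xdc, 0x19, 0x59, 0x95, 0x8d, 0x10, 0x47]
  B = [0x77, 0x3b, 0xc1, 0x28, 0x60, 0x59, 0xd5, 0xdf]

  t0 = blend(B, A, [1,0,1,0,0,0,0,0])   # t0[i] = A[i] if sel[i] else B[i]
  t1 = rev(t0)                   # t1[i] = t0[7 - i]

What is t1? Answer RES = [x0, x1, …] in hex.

RES = [ 0xdf  0xd5  0x59  0x60  0x28  0x19  0x3b  0xf7 ]

  t0: f7 3b 19 28 60 59 d5 df
  t1: df d5 59 60 28 19 3b f7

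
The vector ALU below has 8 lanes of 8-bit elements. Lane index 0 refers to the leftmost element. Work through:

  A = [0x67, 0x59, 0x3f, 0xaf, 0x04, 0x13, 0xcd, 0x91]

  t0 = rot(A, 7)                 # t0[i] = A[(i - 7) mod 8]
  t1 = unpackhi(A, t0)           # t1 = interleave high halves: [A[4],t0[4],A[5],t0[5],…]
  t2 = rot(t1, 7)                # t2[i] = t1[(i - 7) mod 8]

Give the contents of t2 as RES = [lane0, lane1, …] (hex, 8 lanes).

  t0: 59 3f af 04 13 cd 91 67
  t1: 04 13 13 cd cd 91 91 67
  t2: 13 13 cd cd 91 91 67 04

RES = [ 0x13  0x13  0xcd  0xcd  0x91  0x91  0x67  0x04 ]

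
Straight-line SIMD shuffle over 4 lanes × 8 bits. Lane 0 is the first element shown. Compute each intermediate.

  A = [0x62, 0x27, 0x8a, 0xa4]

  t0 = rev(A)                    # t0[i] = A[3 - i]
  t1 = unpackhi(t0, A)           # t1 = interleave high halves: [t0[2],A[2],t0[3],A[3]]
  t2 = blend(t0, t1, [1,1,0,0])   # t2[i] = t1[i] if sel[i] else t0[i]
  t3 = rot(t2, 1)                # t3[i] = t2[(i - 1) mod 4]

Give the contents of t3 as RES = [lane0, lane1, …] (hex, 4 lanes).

RES = [ 0x62  0x27  0x8a  0x27 ]

  t0: a4 8a 27 62
  t1: 27 8a 62 a4
  t2: 27 8a 27 62
  t3: 62 27 8a 27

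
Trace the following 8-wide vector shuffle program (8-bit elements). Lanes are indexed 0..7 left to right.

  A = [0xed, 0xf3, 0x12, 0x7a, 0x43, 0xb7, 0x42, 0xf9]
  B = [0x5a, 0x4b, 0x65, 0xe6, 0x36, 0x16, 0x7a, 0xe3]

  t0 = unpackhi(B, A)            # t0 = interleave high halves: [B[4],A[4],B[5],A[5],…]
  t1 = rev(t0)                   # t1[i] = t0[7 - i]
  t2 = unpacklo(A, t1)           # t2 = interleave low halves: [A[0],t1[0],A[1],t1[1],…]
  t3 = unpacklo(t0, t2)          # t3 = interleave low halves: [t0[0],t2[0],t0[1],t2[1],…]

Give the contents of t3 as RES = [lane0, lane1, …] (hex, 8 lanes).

RES = [0x36, 0xed, 0x43, 0xf9, 0x16, 0xf3, 0xb7, 0xe3]

  t0: 36 43 16 b7 7a 42 e3 f9
  t1: f9 e3 42 7a b7 16 43 36
  t2: ed f9 f3 e3 12 42 7a 7a
  t3: 36 ed 43 f9 16 f3 b7 e3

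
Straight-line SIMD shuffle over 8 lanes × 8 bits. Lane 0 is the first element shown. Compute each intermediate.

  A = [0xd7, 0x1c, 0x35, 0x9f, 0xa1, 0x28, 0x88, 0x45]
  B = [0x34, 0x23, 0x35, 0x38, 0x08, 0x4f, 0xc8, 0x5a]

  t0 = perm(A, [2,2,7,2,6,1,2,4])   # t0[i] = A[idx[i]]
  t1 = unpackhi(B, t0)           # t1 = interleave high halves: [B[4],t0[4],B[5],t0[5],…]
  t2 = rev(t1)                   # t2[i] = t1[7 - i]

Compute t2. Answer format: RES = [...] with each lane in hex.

RES = [ 0xa1  0x5a  0x35  0xc8  0x1c  0x4f  0x88  0x08 ]

→ t0 |35|35|45|35|88|1c|35|a1|
→ t1 |08|88|4f|1c|c8|35|5a|a1|
→ t2 |a1|5a|35|c8|1c|4f|88|08|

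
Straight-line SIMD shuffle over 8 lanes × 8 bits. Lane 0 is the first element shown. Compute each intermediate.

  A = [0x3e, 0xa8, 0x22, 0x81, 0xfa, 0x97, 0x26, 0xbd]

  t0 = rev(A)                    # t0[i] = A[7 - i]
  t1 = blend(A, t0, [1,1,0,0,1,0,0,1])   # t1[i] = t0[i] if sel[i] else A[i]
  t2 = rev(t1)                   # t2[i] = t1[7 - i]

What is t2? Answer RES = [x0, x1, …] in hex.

RES = [ 0x3e  0x26  0x97  0x81  0x81  0x22  0x26  0xbd ]

  t0: bd 26 97 fa 81 22 a8 3e
  t1: bd 26 22 81 81 97 26 3e
  t2: 3e 26 97 81 81 22 26 bd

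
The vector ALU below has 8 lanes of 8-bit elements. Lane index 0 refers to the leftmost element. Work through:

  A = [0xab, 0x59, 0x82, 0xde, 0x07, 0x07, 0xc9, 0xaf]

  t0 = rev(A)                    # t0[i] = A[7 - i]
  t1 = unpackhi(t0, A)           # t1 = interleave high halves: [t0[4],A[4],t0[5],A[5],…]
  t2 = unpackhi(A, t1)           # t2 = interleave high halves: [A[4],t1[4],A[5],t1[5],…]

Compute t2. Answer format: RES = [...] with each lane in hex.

RES = [ 0x07  0x59  0x07  0xc9  0xc9  0xab  0xaf  0xaf ]

→ t0 |af|c9|07|07|de|82|59|ab|
→ t1 |de|07|82|07|59|c9|ab|af|
→ t2 |07|59|07|c9|c9|ab|af|af|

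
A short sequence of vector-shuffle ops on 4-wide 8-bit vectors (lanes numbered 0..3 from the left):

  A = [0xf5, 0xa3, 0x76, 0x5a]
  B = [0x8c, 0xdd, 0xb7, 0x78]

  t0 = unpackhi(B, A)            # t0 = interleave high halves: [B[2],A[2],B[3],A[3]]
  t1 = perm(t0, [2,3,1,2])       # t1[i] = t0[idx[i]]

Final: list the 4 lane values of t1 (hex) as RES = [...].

RES = [ 0x78  0x5a  0x76  0x78 ]

→ t0 |b7|76|78|5a|
→ t1 |78|5a|76|78|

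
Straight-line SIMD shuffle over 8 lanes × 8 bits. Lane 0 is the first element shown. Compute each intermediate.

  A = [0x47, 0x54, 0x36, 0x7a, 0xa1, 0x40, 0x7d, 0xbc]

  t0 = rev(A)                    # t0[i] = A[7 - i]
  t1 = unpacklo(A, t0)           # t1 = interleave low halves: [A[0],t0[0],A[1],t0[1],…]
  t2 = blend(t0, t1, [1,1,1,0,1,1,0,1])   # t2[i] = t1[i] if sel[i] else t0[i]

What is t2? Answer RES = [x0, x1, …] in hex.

RES = [0x47, 0xbc, 0x54, 0xa1, 0x36, 0x40, 0x54, 0xa1]

→ t0 |bc|7d|40|a1|7a|36|54|47|
→ t1 |47|bc|54|7d|36|40|7a|a1|
→ t2 |47|bc|54|a1|36|40|54|a1|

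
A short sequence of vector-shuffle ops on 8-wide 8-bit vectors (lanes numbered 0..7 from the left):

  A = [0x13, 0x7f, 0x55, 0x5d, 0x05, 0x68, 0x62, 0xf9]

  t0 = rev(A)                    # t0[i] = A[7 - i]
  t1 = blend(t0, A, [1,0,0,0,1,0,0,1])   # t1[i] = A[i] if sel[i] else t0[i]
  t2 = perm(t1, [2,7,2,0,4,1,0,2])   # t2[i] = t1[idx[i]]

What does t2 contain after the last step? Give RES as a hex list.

RES = [ 0x68  0xf9  0x68  0x13  0x05  0x62  0x13  0x68 ]

t0 = [0xf9, 0x62, 0x68, 0x05, 0x5d, 0x55, 0x7f, 0x13]
t1 = [0x13, 0x62, 0x68, 0x05, 0x05, 0x55, 0x7f, 0xf9]
t2 = [0x68, 0xf9, 0x68, 0x13, 0x05, 0x62, 0x13, 0x68]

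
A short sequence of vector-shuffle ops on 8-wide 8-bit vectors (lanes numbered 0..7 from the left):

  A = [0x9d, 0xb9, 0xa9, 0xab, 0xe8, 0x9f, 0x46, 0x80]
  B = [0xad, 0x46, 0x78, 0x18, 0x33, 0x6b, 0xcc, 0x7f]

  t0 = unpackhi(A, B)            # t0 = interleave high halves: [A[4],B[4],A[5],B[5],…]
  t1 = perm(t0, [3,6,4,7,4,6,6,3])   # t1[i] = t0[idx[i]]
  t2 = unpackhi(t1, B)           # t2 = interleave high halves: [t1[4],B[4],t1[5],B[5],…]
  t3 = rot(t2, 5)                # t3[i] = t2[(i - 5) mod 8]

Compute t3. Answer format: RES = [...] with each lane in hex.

RES = [0x6b, 0x80, 0xcc, 0x6b, 0x7f, 0x46, 0x33, 0x80]

→ t0 |e8|33|9f|6b|46|cc|80|7f|
→ t1 |6b|80|46|7f|46|80|80|6b|
→ t2 |46|33|80|6b|80|cc|6b|7f|
→ t3 |6b|80|cc|6b|7f|46|33|80|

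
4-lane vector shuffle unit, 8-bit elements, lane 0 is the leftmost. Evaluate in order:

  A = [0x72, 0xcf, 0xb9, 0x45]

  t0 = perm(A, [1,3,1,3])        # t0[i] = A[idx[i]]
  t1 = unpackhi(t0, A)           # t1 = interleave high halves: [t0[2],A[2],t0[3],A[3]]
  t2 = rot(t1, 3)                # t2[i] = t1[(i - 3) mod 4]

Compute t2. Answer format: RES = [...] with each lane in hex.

  t0: cf 45 cf 45
  t1: cf b9 45 45
  t2: b9 45 45 cf

RES = [0xb9, 0x45, 0x45, 0xcf]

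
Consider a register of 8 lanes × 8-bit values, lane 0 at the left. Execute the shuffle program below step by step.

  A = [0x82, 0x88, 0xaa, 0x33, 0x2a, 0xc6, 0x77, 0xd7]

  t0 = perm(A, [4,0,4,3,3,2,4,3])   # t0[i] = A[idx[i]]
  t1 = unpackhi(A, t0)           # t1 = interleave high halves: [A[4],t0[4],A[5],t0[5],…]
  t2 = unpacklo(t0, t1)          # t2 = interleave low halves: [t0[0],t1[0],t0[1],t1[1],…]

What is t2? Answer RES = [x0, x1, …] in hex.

RES = [0x2a, 0x2a, 0x82, 0x33, 0x2a, 0xc6, 0x33, 0xaa]

  t0: 2a 82 2a 33 33 aa 2a 33
  t1: 2a 33 c6 aa 77 2a d7 33
  t2: 2a 2a 82 33 2a c6 33 aa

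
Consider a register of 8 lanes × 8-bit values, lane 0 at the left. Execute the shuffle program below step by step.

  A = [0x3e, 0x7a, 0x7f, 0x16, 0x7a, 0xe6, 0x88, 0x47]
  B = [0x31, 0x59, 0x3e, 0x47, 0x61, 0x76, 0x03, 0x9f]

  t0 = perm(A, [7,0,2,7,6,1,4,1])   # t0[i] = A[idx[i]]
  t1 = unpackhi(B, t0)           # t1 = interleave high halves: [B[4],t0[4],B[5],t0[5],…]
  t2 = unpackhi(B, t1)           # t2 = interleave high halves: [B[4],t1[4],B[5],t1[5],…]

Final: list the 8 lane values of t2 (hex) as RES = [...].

→ t0 |47|3e|7f|47|88|7a|7a|7a|
→ t1 |61|88|76|7a|03|7a|9f|7a|
→ t2 |61|03|76|7a|03|9f|9f|7a|

RES = [ 0x61  0x03  0x76  0x7a  0x03  0x9f  0x9f  0x7a ]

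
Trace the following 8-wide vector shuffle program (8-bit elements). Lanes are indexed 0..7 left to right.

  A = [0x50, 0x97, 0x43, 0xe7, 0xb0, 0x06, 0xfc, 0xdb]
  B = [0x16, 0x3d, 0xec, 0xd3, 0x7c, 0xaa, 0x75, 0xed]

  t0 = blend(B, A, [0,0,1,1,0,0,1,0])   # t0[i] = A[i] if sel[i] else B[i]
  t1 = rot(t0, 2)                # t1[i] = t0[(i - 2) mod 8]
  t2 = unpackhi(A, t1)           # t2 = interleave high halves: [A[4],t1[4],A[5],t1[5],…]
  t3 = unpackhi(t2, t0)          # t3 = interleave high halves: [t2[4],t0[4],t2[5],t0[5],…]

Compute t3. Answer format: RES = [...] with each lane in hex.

RES = [ 0xfc  0x7c  0x7c  0xaa  0xdb  0xfc  0xaa  0xed ]

t0 = [0x16, 0x3d, 0x43, 0xe7, 0x7c, 0xaa, 0xfc, 0xed]
t1 = [0xfc, 0xed, 0x16, 0x3d, 0x43, 0xe7, 0x7c, 0xaa]
t2 = [0xb0, 0x43, 0x06, 0xe7, 0xfc, 0x7c, 0xdb, 0xaa]
t3 = [0xfc, 0x7c, 0x7c, 0xaa, 0xdb, 0xfc, 0xaa, 0xed]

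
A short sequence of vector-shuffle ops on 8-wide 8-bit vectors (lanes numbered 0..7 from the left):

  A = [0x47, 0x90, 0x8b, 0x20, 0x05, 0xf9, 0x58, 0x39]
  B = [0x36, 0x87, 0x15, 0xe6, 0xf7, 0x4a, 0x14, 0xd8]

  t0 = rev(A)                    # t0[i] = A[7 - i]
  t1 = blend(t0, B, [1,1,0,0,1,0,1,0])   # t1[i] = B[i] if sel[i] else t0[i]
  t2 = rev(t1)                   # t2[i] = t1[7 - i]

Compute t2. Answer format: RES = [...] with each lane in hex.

RES = [0x47, 0x14, 0x8b, 0xf7, 0x05, 0xf9, 0x87, 0x36]

t0 = [0x39, 0x58, 0xf9, 0x05, 0x20, 0x8b, 0x90, 0x47]
t1 = [0x36, 0x87, 0xf9, 0x05, 0xf7, 0x8b, 0x14, 0x47]
t2 = [0x47, 0x14, 0x8b, 0xf7, 0x05, 0xf9, 0x87, 0x36]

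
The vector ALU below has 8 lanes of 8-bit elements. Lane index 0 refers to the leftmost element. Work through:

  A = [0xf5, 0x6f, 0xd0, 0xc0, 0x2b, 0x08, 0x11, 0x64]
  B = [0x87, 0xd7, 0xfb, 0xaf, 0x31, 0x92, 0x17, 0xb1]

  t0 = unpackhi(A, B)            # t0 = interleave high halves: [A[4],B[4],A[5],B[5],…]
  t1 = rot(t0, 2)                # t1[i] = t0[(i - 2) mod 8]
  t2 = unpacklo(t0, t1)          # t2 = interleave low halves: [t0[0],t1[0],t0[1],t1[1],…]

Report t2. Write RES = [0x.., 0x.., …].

t0 = [0x2b, 0x31, 0x08, 0x92, 0x11, 0x17, 0x64, 0xb1]
t1 = [0x64, 0xb1, 0x2b, 0x31, 0x08, 0x92, 0x11, 0x17]
t2 = [0x2b, 0x64, 0x31, 0xb1, 0x08, 0x2b, 0x92, 0x31]

RES = [0x2b, 0x64, 0x31, 0xb1, 0x08, 0x2b, 0x92, 0x31]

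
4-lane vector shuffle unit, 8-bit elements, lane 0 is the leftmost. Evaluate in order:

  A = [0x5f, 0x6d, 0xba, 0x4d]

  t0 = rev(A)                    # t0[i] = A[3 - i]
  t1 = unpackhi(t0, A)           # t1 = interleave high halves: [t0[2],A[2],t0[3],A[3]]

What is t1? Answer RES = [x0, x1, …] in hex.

→ t0 |4d|ba|6d|5f|
→ t1 |6d|ba|5f|4d|

RES = [0x6d, 0xba, 0x5f, 0x4d]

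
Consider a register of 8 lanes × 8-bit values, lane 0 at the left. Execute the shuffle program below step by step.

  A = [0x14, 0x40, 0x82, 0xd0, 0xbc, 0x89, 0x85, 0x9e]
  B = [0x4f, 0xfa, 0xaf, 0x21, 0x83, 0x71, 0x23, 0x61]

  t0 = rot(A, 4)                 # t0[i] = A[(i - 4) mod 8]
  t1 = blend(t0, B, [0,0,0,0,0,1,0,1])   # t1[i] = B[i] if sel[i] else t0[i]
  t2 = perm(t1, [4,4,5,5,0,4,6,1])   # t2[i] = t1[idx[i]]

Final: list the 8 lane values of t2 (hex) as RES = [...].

RES = [ 0x14  0x14  0x71  0x71  0xbc  0x14  0x82  0x89 ]

t0 = [0xbc, 0x89, 0x85, 0x9e, 0x14, 0x40, 0x82, 0xd0]
t1 = [0xbc, 0x89, 0x85, 0x9e, 0x14, 0x71, 0x82, 0x61]
t2 = [0x14, 0x14, 0x71, 0x71, 0xbc, 0x14, 0x82, 0x89]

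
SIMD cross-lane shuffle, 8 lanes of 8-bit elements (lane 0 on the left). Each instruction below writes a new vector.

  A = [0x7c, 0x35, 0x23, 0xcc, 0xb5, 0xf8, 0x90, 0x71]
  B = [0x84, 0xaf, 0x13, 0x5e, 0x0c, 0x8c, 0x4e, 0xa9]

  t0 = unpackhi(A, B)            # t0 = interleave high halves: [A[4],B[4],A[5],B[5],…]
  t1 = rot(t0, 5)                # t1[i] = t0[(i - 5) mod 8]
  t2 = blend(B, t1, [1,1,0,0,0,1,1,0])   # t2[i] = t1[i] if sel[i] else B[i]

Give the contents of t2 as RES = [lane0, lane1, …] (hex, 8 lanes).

t0 = [0xb5, 0x0c, 0xf8, 0x8c, 0x90, 0x4e, 0x71, 0xa9]
t1 = [0x8c, 0x90, 0x4e, 0x71, 0xa9, 0xb5, 0x0c, 0xf8]
t2 = [0x8c, 0x90, 0x13, 0x5e, 0x0c, 0xb5, 0x0c, 0xa9]

RES = [ 0x8c  0x90  0x13  0x5e  0x0c  0xb5  0x0c  0xa9 ]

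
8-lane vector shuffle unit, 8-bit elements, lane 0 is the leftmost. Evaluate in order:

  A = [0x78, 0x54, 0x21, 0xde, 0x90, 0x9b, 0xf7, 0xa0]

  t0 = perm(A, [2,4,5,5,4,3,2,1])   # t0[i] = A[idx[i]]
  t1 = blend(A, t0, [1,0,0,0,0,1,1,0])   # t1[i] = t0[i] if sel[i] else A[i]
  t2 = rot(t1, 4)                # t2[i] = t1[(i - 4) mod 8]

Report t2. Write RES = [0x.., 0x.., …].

RES = [0x90, 0xde, 0x21, 0xa0, 0x21, 0x54, 0x21, 0xde]

t0 = [0x21, 0x90, 0x9b, 0x9b, 0x90, 0xde, 0x21, 0x54]
t1 = [0x21, 0x54, 0x21, 0xde, 0x90, 0xde, 0x21, 0xa0]
t2 = [0x90, 0xde, 0x21, 0xa0, 0x21, 0x54, 0x21, 0xde]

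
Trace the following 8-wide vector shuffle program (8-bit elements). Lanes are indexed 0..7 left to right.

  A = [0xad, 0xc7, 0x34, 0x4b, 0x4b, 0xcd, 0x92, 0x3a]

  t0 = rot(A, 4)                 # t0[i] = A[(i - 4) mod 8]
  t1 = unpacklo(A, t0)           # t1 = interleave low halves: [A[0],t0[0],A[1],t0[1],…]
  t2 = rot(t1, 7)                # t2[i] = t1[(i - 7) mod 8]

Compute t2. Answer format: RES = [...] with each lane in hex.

RES = [0x4b, 0xc7, 0xcd, 0x34, 0x92, 0x4b, 0x3a, 0xad]

t0 = [0x4b, 0xcd, 0x92, 0x3a, 0xad, 0xc7, 0x34, 0x4b]
t1 = [0xad, 0x4b, 0xc7, 0xcd, 0x34, 0x92, 0x4b, 0x3a]
t2 = [0x4b, 0xc7, 0xcd, 0x34, 0x92, 0x4b, 0x3a, 0xad]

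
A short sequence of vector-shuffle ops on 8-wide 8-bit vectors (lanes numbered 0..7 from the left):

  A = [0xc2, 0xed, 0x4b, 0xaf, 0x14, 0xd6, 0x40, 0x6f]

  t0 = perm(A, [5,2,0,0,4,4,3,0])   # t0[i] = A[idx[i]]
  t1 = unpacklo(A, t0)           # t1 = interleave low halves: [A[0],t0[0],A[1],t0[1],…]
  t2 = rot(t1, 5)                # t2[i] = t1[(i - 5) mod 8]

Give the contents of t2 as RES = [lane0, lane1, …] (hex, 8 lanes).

RES = [ 0x4b  0x4b  0xc2  0xaf  0xc2  0xc2  0xd6  0xed ]

→ t0 |d6|4b|c2|c2|14|14|af|c2|
→ t1 |c2|d6|ed|4b|4b|c2|af|c2|
→ t2 |4b|4b|c2|af|c2|c2|d6|ed|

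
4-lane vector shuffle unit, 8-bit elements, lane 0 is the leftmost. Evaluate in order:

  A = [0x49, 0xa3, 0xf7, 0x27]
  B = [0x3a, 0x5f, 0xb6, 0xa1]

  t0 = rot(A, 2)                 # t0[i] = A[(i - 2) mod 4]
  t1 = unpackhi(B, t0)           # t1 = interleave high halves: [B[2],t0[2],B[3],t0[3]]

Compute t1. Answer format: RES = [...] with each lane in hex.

RES = [ 0xb6  0x49  0xa1  0xa3 ]

  t0: f7 27 49 a3
  t1: b6 49 a1 a3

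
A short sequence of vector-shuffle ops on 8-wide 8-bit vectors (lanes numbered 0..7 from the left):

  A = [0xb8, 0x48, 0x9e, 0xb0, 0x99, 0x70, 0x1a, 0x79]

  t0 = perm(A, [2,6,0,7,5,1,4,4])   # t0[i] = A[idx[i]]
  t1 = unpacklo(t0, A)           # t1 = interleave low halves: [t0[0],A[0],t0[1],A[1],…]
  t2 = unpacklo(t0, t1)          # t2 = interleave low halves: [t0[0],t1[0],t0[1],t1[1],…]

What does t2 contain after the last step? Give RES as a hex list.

RES = [ 0x9e  0x9e  0x1a  0xb8  0xb8  0x1a  0x79  0x48 ]

t0 = [0x9e, 0x1a, 0xb8, 0x79, 0x70, 0x48, 0x99, 0x99]
t1 = [0x9e, 0xb8, 0x1a, 0x48, 0xb8, 0x9e, 0x79, 0xb0]
t2 = [0x9e, 0x9e, 0x1a, 0xb8, 0xb8, 0x1a, 0x79, 0x48]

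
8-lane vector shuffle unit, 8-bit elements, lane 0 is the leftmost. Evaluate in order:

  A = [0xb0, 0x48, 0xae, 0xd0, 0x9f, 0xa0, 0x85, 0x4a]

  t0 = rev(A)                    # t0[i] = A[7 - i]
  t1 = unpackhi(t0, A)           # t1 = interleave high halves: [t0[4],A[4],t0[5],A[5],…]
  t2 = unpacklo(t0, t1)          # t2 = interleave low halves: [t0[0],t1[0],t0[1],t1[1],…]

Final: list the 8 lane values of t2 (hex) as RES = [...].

RES = [0x4a, 0xd0, 0x85, 0x9f, 0xa0, 0xae, 0x9f, 0xa0]

  t0: 4a 85 a0 9f d0 ae 48 b0
  t1: d0 9f ae a0 48 85 b0 4a
  t2: 4a d0 85 9f a0 ae 9f a0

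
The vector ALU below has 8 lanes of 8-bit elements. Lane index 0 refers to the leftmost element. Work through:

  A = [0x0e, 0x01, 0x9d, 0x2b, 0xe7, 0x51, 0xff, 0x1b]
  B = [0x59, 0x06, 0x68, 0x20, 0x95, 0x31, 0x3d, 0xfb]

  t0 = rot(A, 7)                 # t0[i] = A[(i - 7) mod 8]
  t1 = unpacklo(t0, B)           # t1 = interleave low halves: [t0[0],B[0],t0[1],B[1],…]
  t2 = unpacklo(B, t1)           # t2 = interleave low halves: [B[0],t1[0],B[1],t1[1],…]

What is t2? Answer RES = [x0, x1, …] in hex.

RES = [ 0x59  0x01  0x06  0x59  0x68  0x9d  0x20  0x06 ]

t0 = [0x01, 0x9d, 0x2b, 0xe7, 0x51, 0xff, 0x1b, 0x0e]
t1 = [0x01, 0x59, 0x9d, 0x06, 0x2b, 0x68, 0xe7, 0x20]
t2 = [0x59, 0x01, 0x06, 0x59, 0x68, 0x9d, 0x20, 0x06]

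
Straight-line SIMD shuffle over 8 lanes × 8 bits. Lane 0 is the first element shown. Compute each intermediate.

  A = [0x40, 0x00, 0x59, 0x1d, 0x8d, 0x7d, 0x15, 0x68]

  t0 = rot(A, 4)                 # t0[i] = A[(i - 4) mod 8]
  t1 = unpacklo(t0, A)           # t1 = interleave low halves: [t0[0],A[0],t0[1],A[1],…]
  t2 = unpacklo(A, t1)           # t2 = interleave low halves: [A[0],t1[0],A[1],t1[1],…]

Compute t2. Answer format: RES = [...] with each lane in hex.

→ t0 |8d|7d|15|68|40|00|59|1d|
→ t1 |8d|40|7d|00|15|59|68|1d|
→ t2 |40|8d|00|40|59|7d|1d|00|

RES = [ 0x40  0x8d  0x00  0x40  0x59  0x7d  0x1d  0x00 ]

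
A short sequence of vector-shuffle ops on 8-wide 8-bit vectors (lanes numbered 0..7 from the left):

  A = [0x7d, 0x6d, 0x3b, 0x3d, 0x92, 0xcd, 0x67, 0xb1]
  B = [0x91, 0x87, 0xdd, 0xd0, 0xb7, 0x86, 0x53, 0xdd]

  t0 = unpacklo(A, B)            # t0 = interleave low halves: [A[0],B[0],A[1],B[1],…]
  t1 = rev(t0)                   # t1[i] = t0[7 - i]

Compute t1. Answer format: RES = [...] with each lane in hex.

t0 = [0x7d, 0x91, 0x6d, 0x87, 0x3b, 0xdd, 0x3d, 0xd0]
t1 = [0xd0, 0x3d, 0xdd, 0x3b, 0x87, 0x6d, 0x91, 0x7d]

RES = [0xd0, 0x3d, 0xdd, 0x3b, 0x87, 0x6d, 0x91, 0x7d]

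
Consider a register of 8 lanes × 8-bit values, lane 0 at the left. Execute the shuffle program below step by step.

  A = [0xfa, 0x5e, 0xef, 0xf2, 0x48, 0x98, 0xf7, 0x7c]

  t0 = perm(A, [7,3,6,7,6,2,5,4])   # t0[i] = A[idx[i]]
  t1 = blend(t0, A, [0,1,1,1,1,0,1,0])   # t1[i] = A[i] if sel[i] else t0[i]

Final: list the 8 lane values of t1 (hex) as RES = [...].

  t0: 7c f2 f7 7c f7 ef 98 48
  t1: 7c 5e ef f2 48 ef f7 48

RES = [ 0x7c  0x5e  0xef  0xf2  0x48  0xef  0xf7  0x48 ]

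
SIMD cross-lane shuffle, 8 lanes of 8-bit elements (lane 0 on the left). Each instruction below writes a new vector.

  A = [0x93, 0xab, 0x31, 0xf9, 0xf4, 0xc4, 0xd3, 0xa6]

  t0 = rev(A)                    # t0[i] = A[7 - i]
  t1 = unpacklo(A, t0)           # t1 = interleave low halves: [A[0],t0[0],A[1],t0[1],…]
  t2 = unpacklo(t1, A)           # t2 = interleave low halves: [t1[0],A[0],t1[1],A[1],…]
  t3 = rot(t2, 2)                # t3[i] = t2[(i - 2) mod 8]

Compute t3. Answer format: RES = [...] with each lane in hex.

RES = [0xd3, 0xf9, 0x93, 0x93, 0xa6, 0xab, 0xab, 0x31]

t0 = [0xa6, 0xd3, 0xc4, 0xf4, 0xf9, 0x31, 0xab, 0x93]
t1 = [0x93, 0xa6, 0xab, 0xd3, 0x31, 0xc4, 0xf9, 0xf4]
t2 = [0x93, 0x93, 0xa6, 0xab, 0xab, 0x31, 0xd3, 0xf9]
t3 = [0xd3, 0xf9, 0x93, 0x93, 0xa6, 0xab, 0xab, 0x31]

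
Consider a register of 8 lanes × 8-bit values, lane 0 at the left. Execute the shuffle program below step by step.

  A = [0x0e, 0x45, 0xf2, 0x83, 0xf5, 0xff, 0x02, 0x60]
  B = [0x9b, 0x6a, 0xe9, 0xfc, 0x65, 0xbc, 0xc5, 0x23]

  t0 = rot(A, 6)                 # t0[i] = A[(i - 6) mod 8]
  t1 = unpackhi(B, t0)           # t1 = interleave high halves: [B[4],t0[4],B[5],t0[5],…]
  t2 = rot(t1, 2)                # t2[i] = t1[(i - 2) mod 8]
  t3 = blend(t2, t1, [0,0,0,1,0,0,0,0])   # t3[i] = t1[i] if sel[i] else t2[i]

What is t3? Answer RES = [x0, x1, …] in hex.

RES = [ 0x23  0x45  0x65  0x60  0xbc  0x60  0xc5  0x0e ]

  t0: f2 83 f5 ff 02 60 0e 45
  t1: 65 02 bc 60 c5 0e 23 45
  t2: 23 45 65 02 bc 60 c5 0e
  t3: 23 45 65 60 bc 60 c5 0e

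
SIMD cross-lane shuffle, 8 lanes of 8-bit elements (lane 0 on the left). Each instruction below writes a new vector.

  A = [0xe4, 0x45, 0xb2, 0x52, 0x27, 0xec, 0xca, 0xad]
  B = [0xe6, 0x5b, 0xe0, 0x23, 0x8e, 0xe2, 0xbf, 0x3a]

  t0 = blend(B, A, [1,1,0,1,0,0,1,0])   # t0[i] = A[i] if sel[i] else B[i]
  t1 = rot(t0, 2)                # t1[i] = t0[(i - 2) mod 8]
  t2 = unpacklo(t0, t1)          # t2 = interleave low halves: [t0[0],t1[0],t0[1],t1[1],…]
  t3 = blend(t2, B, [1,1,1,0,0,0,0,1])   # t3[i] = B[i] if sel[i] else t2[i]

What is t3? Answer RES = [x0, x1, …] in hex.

  t0: e4 45 e0 52 8e e2 ca 3a
  t1: ca 3a e4 45 e0 52 8e e2
  t2: e4 ca 45 3a e0 e4 52 45
  t3: e6 5b e0 3a e0 e4 52 3a

RES = [ 0xe6  0x5b  0xe0  0x3a  0xe0  0xe4  0x52  0x3a ]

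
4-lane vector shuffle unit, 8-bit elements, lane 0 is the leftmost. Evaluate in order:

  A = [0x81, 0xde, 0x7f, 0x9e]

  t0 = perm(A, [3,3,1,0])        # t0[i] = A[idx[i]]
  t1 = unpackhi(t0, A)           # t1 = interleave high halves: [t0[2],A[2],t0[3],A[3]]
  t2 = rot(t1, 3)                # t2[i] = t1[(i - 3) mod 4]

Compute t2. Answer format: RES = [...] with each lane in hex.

t0 = [0x9e, 0x9e, 0xde, 0x81]
t1 = [0xde, 0x7f, 0x81, 0x9e]
t2 = [0x7f, 0x81, 0x9e, 0xde]

RES = [0x7f, 0x81, 0x9e, 0xde]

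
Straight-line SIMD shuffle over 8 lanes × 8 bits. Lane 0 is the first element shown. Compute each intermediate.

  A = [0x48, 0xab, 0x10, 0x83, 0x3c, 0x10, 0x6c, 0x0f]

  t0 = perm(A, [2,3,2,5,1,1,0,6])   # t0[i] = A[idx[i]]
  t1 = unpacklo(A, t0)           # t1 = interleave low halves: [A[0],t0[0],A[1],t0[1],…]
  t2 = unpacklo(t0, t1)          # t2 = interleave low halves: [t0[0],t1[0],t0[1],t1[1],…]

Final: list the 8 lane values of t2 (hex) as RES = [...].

→ t0 |10|83|10|10|ab|ab|48|6c|
→ t1 |48|10|ab|83|10|10|83|10|
→ t2 |10|48|83|10|10|ab|10|83|

RES = [ 0x10  0x48  0x83  0x10  0x10  0xab  0x10  0x83 ]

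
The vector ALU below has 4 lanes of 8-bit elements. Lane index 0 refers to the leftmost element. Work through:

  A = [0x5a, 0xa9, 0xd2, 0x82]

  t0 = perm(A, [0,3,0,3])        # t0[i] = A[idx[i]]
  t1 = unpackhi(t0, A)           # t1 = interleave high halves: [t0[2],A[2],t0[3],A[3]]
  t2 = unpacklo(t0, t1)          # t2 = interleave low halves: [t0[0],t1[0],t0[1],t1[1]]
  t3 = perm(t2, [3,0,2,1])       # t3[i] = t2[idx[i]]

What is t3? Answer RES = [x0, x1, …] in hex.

  t0: 5a 82 5a 82
  t1: 5a d2 82 82
  t2: 5a 5a 82 d2
  t3: d2 5a 82 5a

RES = [0xd2, 0x5a, 0x82, 0x5a]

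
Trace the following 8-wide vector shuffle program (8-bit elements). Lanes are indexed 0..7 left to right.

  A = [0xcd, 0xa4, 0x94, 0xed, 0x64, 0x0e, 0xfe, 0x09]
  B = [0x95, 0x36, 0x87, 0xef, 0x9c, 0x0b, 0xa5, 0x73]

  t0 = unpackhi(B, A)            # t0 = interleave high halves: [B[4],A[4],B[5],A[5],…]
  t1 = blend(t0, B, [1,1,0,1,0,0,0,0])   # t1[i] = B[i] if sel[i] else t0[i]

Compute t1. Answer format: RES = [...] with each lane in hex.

→ t0 |9c|64|0b|0e|a5|fe|73|09|
→ t1 |95|36|0b|ef|a5|fe|73|09|

RES = [ 0x95  0x36  0x0b  0xef  0xa5  0xfe  0x73  0x09 ]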